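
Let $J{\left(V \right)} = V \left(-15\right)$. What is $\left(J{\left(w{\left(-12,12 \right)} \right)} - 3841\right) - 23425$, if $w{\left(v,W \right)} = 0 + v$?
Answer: $-27086$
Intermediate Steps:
$w{\left(v,W \right)} = v$
$J{\left(V \right)} = - 15 V$
$\left(J{\left(w{\left(-12,12 \right)} \right)} - 3841\right) - 23425 = \left(\left(-15\right) \left(-12\right) - 3841\right) - 23425 = \left(180 - 3841\right) - 23425 = -3661 - 23425 = -27086$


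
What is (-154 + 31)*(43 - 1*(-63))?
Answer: -13038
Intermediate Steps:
(-154 + 31)*(43 - 1*(-63)) = -123*(43 + 63) = -123*106 = -13038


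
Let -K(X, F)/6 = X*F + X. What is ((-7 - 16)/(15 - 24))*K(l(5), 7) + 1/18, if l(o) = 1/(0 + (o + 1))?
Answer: -367/18 ≈ -20.389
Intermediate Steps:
l(o) = 1/(1 + o) (l(o) = 1/(0 + (1 + o)) = 1/(1 + o))
K(X, F) = -6*X - 6*F*X (K(X, F) = -6*(X*F + X) = -6*(F*X + X) = -6*(X + F*X) = -6*X - 6*F*X)
((-7 - 16)/(15 - 24))*K(l(5), 7) + 1/18 = ((-7 - 16)/(15 - 24))*(-6*(1 + 7)/(1 + 5)) + 1/18 = (-23/(-9))*(-6*8/6) + 1/18 = (-23*(-⅑))*(-6*⅙*8) + 1/18 = (23/9)*(-8) + 1/18 = -184/9 + 1/18 = -367/18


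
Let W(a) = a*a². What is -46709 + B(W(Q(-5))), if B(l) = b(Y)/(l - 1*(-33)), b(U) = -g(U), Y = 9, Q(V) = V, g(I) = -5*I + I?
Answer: -1074316/23 ≈ -46709.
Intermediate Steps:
g(I) = -4*I
b(U) = 4*U (b(U) = -(-4)*U = 4*U)
W(a) = a³
B(l) = 36/(33 + l) (B(l) = (4*9)/(l - 1*(-33)) = 36/(l + 33) = 36/(33 + l))
-46709 + B(W(Q(-5))) = -46709 + 36/(33 + (-5)³) = -46709 + 36/(33 - 125) = -46709 + 36/(-92) = -46709 + 36*(-1/92) = -46709 - 9/23 = -1074316/23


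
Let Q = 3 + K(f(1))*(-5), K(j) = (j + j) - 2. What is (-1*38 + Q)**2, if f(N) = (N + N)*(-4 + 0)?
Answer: 3025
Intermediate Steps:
f(N) = -8*N (f(N) = (2*N)*(-4) = -8*N)
K(j) = -2 + 2*j (K(j) = 2*j - 2 = -2 + 2*j)
Q = 93 (Q = 3 + (-2 + 2*(-8*1))*(-5) = 3 + (-2 + 2*(-8))*(-5) = 3 + (-2 - 16)*(-5) = 3 - 18*(-5) = 3 + 90 = 93)
(-1*38 + Q)**2 = (-1*38 + 93)**2 = (-38 + 93)**2 = 55**2 = 3025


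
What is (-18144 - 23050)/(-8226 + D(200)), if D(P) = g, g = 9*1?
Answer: 41194/8217 ≈ 5.0133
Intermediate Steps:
g = 9
D(P) = 9
(-18144 - 23050)/(-8226 + D(200)) = (-18144 - 23050)/(-8226 + 9) = -41194/(-8217) = -41194*(-1/8217) = 41194/8217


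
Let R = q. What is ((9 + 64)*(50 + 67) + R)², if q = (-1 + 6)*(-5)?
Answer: 72522256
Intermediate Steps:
q = -25 (q = 5*(-5) = -25)
R = -25
((9 + 64)*(50 + 67) + R)² = ((9 + 64)*(50 + 67) - 25)² = (73*117 - 25)² = (8541 - 25)² = 8516² = 72522256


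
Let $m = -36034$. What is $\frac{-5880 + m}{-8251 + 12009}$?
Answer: $- \frac{20957}{1879} \approx -11.153$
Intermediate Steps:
$\frac{-5880 + m}{-8251 + 12009} = \frac{-5880 - 36034}{-8251 + 12009} = - \frac{41914}{3758} = \left(-41914\right) \frac{1}{3758} = - \frac{20957}{1879}$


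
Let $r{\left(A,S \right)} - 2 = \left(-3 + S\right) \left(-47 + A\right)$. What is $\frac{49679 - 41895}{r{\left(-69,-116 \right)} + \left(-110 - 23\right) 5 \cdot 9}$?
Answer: $\frac{7784}{7821} \approx 0.99527$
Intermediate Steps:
$r{\left(A,S \right)} = 2 + \left(-47 + A\right) \left(-3 + S\right)$ ($r{\left(A,S \right)} = 2 + \left(-3 + S\right) \left(-47 + A\right) = 2 + \left(-47 + A\right) \left(-3 + S\right)$)
$\frac{49679 - 41895}{r{\left(-69,-116 \right)} + \left(-110 - 23\right) 5 \cdot 9} = \frac{49679 - 41895}{\left(143 - -5452 - -207 - -8004\right) + \left(-110 - 23\right) 5 \cdot 9} = \frac{7784}{\left(143 + 5452 + 207 + 8004\right) - 5985} = \frac{7784}{13806 - 5985} = \frac{7784}{7821}$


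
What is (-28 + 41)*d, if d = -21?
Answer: -273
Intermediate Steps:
(-28 + 41)*d = (-28 + 41)*(-21) = 13*(-21) = -273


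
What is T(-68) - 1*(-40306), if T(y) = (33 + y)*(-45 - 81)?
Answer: 44716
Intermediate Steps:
T(y) = -4158 - 126*y (T(y) = (33 + y)*(-126) = -4158 - 126*y)
T(-68) - 1*(-40306) = (-4158 - 126*(-68)) - 1*(-40306) = (-4158 + 8568) + 40306 = 4410 + 40306 = 44716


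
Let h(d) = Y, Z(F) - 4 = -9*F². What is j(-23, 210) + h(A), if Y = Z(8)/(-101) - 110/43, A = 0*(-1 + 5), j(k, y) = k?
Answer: -86403/4343 ≈ -19.895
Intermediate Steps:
Z(F) = 4 - 9*F²
A = 0 (A = 0*4 = 0)
Y = 13486/4343 (Y = (4 - 9*8²)/(-101) - 110/43 = (4 - 9*64)*(-1/101) - 110*1/43 = (4 - 576)*(-1/101) - 110/43 = -572*(-1/101) - 110/43 = 572/101 - 110/43 = 13486/4343 ≈ 3.1052)
h(d) = 13486/4343
j(-23, 210) + h(A) = -23 + 13486/4343 = -86403/4343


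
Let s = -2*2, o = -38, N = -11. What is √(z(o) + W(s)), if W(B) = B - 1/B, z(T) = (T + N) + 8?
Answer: I*√179/2 ≈ 6.6895*I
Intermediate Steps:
s = -4
z(T) = -3 + T (z(T) = (T - 11) + 8 = (-11 + T) + 8 = -3 + T)
√(z(o) + W(s)) = √((-3 - 38) + (-4 - 1/(-4))) = √(-41 + (-4 - 1*(-¼))) = √(-41 + (-4 + ¼)) = √(-41 - 15/4) = √(-179/4) = I*√179/2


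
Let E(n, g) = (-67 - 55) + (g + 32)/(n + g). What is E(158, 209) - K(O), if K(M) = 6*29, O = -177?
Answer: -108391/367 ≈ -295.34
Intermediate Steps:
K(M) = 174
E(n, g) = -122 + (32 + g)/(g + n)
E(158, 209) - K(O) = (32 - 122*158 - 121*209)/(209 + 158) - 1*174 = (32 - 19276 - 25289)/367 - 174 = (1/367)*(-44533) - 174 = -44533/367 - 174 = -108391/367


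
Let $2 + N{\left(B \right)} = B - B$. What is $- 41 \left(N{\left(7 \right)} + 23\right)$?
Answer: $-861$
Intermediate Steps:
$N{\left(B \right)} = -2$ ($N{\left(B \right)} = -2 + \left(B - B\right) = -2 + 0 = -2$)
$- 41 \left(N{\left(7 \right)} + 23\right) = - 41 \left(-2 + 23\right) = \left(-41\right) 21 = -861$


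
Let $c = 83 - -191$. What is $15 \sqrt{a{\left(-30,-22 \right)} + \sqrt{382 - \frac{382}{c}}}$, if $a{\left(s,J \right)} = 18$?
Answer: $\frac{15 \sqrt{337842 + 137 \sqrt{7143591}}}{137} \approx 91.867$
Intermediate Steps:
$c = 274$ ($c = 83 + 191 = 274$)
$15 \sqrt{a{\left(-30,-22 \right)} + \sqrt{382 - \frac{382}{c}}} = 15 \sqrt{18 + \sqrt{382 - \frac{382}{274}}} = 15 \sqrt{18 + \sqrt{382 - \frac{191}{137}}} = 15 \sqrt{18 + \sqrt{\frac{52143}{137}}} = 15 \sqrt{18 + \frac{\sqrt{7143591}}{137}}$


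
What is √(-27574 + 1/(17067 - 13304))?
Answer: I*√390452496243/3763 ≈ 166.05*I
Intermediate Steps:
√(-27574 + 1/(17067 - 13304)) = √(-27574 + 1/3763) = √(-103760961/3763) = I*√390452496243/3763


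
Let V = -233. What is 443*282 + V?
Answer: 124693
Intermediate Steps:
443*282 + V = 443*282 - 233 = 124926 - 233 = 124693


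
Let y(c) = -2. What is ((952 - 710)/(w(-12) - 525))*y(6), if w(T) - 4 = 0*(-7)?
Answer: 484/521 ≈ 0.92898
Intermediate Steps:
w(T) = 4 (w(T) = 4 + 0*(-7) = 4 + 0 = 4)
((952 - 710)/(w(-12) - 525))*y(6) = ((952 - 710)/(4 - 525))*(-2) = (242/(-521))*(-2) = (242*(-1/521))*(-2) = -242/521*(-2) = 484/521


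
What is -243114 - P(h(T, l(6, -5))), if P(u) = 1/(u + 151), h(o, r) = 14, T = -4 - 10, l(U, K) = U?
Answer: -40113811/165 ≈ -2.4311e+5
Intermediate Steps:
T = -14
P(u) = 1/(151 + u)
-243114 - P(h(T, l(6, -5))) = -243114 - 1/(151 + 14) = -243114 - 1/165 = -40113811/165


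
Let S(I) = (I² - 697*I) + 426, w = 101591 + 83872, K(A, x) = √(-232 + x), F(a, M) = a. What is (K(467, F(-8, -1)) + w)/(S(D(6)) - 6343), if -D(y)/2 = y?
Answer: 185463/2591 + 4*I*√15/2591 ≈ 71.58 + 0.0059791*I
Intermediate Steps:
D(y) = -2*y
w = 185463
S(I) = 426 + I² - 697*I
(K(467, F(-8, -1)) + w)/(S(D(6)) - 6343) = (√(-232 - 8) + 185463)/((426 + (-2*6)² - (-1394)*6) - 6343) = (√(-240) + 185463)/((426 + (-12)² - 697*(-12)) - 6343) = (4*I*√15 + 185463)/((426 + 144 + 8364) - 6343) = (185463 + 4*I*√15)/(8934 - 6343) = (185463 + 4*I*√15)/2591 = (185463 + 4*I*√15)*(1/2591) = 185463/2591 + 4*I*√15/2591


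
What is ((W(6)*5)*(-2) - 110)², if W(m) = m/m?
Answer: 14400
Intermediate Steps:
W(m) = 1
((W(6)*5)*(-2) - 110)² = ((1*5)*(-2) - 110)² = (5*(-2) - 110)² = (-10 - 110)² = (-120)² = 14400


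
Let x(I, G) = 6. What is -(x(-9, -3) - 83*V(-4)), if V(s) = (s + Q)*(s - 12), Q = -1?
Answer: 6634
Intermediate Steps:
V(s) = (-1 + s)*(-12 + s) (V(s) = (s - 1)*(s - 12) = (-1 + s)*(-12 + s))
-(x(-9, -3) - 83*V(-4)) = -(6 - 83*(12 + (-4)² - 13*(-4))) = -(6 - 83*(12 + 16 + 52)) = -(6 - 83*80) = -(6 - 6640) = -1*(-6634) = 6634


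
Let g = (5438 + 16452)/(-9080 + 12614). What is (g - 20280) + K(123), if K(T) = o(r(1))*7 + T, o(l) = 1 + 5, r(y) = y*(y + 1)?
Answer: -35532260/1767 ≈ -20109.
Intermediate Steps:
r(y) = y*(1 + y)
o(l) = 6
K(T) = 42 + T (K(T) = 6*7 + T = 42 + T)
g = 10945/1767 (g = 21890/3534 = 21890*(1/3534) = 10945/1767 ≈ 6.1941)
(g - 20280) + K(123) = (10945/1767 - 20280) + (42 + 123) = -35823815/1767 + 165 = -35532260/1767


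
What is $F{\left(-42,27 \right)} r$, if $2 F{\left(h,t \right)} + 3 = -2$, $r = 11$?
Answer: $- \frac{55}{2} \approx -27.5$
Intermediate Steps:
$F{\left(h,t \right)} = - \frac{5}{2}$ ($F{\left(h,t \right)} = - \frac{3}{2} + \frac{1}{2} \left(-2\right) = - \frac{3}{2} - 1 = - \frac{5}{2}$)
$F{\left(-42,27 \right)} r = \left(- \frac{5}{2}\right) 11 = - \frac{55}{2}$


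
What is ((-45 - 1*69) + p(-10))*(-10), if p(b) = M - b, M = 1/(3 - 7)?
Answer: 2085/2 ≈ 1042.5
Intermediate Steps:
M = -¼ (M = 1/(-4) = -¼ ≈ -0.25000)
p(b) = -¼ - b
((-45 - 1*69) + p(-10))*(-10) = ((-45 - 1*69) + (-¼ - 1*(-10)))*(-10) = ((-45 - 69) + (-¼ + 10))*(-10) = (-114 + 39/4)*(-10) = -417/4*(-10) = 2085/2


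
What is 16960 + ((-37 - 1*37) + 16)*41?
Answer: 14582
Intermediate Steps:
16960 + ((-37 - 1*37) + 16)*41 = 16960 + ((-37 - 37) + 16)*41 = 16960 + (-74 + 16)*41 = 16960 - 58*41 = 16960 - 2378 = 14582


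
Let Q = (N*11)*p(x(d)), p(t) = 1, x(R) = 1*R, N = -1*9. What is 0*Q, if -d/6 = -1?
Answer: 0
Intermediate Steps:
d = 6 (d = -6*(-1) = 6)
N = -9
x(R) = R
Q = -99 (Q = -9*11*1 = -99*1 = -99)
0*Q = 0*(-99) = 0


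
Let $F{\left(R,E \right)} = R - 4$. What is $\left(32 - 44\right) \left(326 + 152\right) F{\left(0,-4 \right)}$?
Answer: $22944$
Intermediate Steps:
$F{\left(R,E \right)} = -4 + R$
$\left(32 - 44\right) \left(326 + 152\right) F{\left(0,-4 \right)} = \left(32 - 44\right) \left(326 + 152\right) \left(-4 + 0\right) = \left(-12\right) 478 \left(-4\right) = \left(-5736\right) \left(-4\right) = 22944$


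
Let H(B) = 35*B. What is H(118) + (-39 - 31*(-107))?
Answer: 7408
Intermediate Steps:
H(118) + (-39 - 31*(-107)) = 35*118 + (-39 - 31*(-107)) = 4130 + (-39 + 3317) = 4130 + 3278 = 7408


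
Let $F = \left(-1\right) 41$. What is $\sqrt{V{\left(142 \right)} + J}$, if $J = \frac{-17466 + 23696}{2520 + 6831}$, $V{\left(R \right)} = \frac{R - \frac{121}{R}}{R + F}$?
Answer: $\frac{\sqrt{4124284341643514}}{44704014} \approx 1.4366$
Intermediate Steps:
$F = -41$
$V{\left(R \right)} = \frac{R - \frac{121}{R}}{-41 + R}$ ($V{\left(R \right)} = \frac{R - \frac{121}{R}}{R - 41} = \frac{R - \frac{121}{R}}{-41 + R}$)
$J = \frac{6230}{9351} \approx 0.66624$
$\sqrt{V{\left(142 \right)} + J} = \sqrt{\frac{-121 + 142^{2}}{142 \left(-41 + 142\right)} + \frac{6230}{9351}} = \sqrt{\frac{-121 + 20164}{142 \cdot 101} + \frac{6230}{9351}} = \sqrt{\frac{1}{142} \cdot \frac{1}{101} \cdot 20043 + \frac{6230}{9351}} = \sqrt{\frac{20043}{14342} + \frac{6230}{9351}} = \sqrt{\frac{276772753}{134112042}} = \frac{\sqrt{4124284341643514}}{44704014}$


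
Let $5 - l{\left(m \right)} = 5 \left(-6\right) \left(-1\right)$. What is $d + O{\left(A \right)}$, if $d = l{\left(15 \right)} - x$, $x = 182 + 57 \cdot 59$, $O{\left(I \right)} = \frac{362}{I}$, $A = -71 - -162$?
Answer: $- \frac{324508}{91} \approx -3566.0$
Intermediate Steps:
$A = 91$ ($A = -71 + 162 = 91$)
$l{\left(m \right)} = -25$ ($l{\left(m \right)} = 5 - 5 \left(-6\right) \left(-1\right) = 5 - \left(-30\right) \left(-1\right) = 5 - 30 = -25$)
$x = 3545$ ($x = 182 + 3363 = 3545$)
$d = -3570$ ($d = -25 - 3545 = -3570$)
$d + O{\left(A \right)} = -3570 + \frac{362}{91} = - \frac{324508}{91}$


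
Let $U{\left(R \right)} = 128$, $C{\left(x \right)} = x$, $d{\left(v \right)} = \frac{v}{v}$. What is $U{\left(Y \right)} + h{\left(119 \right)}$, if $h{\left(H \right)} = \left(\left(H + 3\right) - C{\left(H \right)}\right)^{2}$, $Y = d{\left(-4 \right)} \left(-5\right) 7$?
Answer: $137$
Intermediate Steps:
$d{\left(v \right)} = 1$
$Y = -35$ ($Y = 1 \left(-5\right) 7 = \left(-5\right) 7 = -35$)
$h{\left(H \right)} = 9$ ($h{\left(H \right)} = \left(\left(H + 3\right) - H\right)^{2} = \left(\left(3 + H\right) - H\right)^{2} = 3^{2} = 9$)
$U{\left(Y \right)} + h{\left(119 \right)} = 128 + 9 = 137$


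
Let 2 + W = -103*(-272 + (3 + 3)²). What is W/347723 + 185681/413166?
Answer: 74607967159/143667321018 ≈ 0.51931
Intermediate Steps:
W = 24306 (W = -2 - 103*(-272 + (3 + 3)²) = -2 - 103*(-272 + 6²) = -2 - 103*(-272 + 36) = -2 - 103*(-236) = -2 + 24308 = 24306)
W/347723 + 185681/413166 = 24306/347723 + 185681/413166 = 74607967159/143667321018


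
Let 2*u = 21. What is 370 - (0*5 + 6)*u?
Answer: 307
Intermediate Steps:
u = 21/2 (u = (1/2)*21 = 21/2 ≈ 10.500)
370 - (0*5 + 6)*u = 370 - (0*5 + 6)*21/2 = 370 - (0 + 6)*21/2 = 370 - 6*21/2 = 370 - 1*63 = 370 - 63 = 307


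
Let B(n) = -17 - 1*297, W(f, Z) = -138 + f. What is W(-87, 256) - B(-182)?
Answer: 89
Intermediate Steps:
B(n) = -314 (B(n) = -17 - 297 = -314)
W(-87, 256) - B(-182) = (-138 - 87) - 1*(-314) = -225 + 314 = 89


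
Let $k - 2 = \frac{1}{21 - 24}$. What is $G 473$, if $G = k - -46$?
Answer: $\frac{67639}{3} \approx 22546.0$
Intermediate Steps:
$k = \frac{5}{3}$ ($k = 2 + \frac{1}{21 - 24} = 2 + \frac{1}{-3} = 2 - \frac{1}{3} = \frac{5}{3} \approx 1.6667$)
$G = \frac{143}{3}$ ($G = \frac{5}{3} - -46 = \frac{5}{3} + 46 = \frac{143}{3} \approx 47.667$)
$G 473 = \frac{143}{3} \cdot 473 = \frac{67639}{3}$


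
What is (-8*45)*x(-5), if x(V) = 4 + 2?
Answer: -2160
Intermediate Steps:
x(V) = 6
(-8*45)*x(-5) = -8*45*6 = -360*6 = -2160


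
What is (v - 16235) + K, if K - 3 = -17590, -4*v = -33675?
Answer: -101613/4 ≈ -25403.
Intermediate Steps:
v = 33675/4 (v = -1/4*(-33675) = 33675/4 ≈ 8418.8)
K = -17587 (K = 3 - 17590 = -17587)
(v - 16235) + K = (33675/4 - 16235) - 17587 = -31265/4 - 17587 = -101613/4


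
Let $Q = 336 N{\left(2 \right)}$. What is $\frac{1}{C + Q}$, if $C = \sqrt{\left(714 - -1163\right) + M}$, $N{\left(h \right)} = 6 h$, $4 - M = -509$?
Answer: $\frac{2016}{8127317} - \frac{\sqrt{2390}}{16254634} \approx 0.00024504$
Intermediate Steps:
$M = 513$ ($M = 4 - -509 = 4 + 509 = 513$)
$Q = 4032$ ($Q = 336 \cdot 6 \cdot 2 = 336 \cdot 12 = 4032$)
$C = \sqrt{2390}$ ($C = \sqrt{\left(714 - -1163\right) + 513} = \sqrt{\left(714 + 1163\right) + 513} = \sqrt{1877 + 513} = \sqrt{2390} \approx 48.888$)
$\frac{1}{C + Q} = \frac{1}{\sqrt{2390} + 4032} = \frac{1}{4032 + \sqrt{2390}}$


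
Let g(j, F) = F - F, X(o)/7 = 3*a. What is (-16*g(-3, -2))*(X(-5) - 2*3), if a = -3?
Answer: 0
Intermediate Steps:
X(o) = -63 (X(o) = 7*(3*(-3)) = 7*(-9) = -63)
g(j, F) = 0
(-16*g(-3, -2))*(X(-5) - 2*3) = (-16*0)*(-63 - 2*3) = 0*(-63 - 6) = 0*(-69) = 0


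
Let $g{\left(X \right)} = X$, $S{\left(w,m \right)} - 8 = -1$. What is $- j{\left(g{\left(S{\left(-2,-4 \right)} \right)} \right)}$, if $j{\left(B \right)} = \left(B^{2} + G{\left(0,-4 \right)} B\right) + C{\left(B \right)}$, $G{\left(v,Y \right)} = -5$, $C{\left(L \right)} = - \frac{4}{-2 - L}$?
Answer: $- \frac{130}{9} \approx -14.444$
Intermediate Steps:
$S{\left(w,m \right)} = 7$ ($S{\left(w,m \right)} = 8 - 1 = 7$)
$j{\left(B \right)} = B^{2} - 5 B + \frac{4}{2 + B}$ ($j{\left(B \right)} = \left(B^{2} - 5 B\right) + \frac{4}{2 + B} = B^{2} - 5 B + \frac{4}{2 + B}$)
$- j{\left(g{\left(S{\left(-2,-4 \right)} \right)} \right)} = - \frac{4 + 7 \left(-5 + 7\right) \left(2 + 7\right)}{2 + 7} = - \frac{4 + 7 \cdot 2 \cdot 9}{9} = - \frac{4 + 126}{9} = - \frac{130}{9}$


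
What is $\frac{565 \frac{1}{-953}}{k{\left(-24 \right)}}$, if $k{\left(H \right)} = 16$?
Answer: $- \frac{565}{15248} \approx -0.037054$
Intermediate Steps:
$\frac{565 \frac{1}{-953}}{k{\left(-24 \right)}} = \frac{565 \frac{1}{-953}}{16} = 565 \left(- \frac{1}{953}\right) \frac{1}{16} = \left(- \frac{565}{953}\right) \frac{1}{16} = - \frac{565}{15248}$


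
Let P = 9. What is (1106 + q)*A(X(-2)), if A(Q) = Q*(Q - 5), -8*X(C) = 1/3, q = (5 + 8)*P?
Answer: 147983/576 ≈ 256.92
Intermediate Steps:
q = 117 (q = (5 + 8)*9 = 13*9 = 117)
X(C) = -1/24 (X(C) = -1/8/3 = -1/8*1/3 = -1/24)
A(Q) = Q*(-5 + Q)
(1106 + q)*A(X(-2)) = (1106 + 117)*(-(-5 - 1/24)/24) = 1223*(-1/24*(-121/24)) = 1223*(121/576) = 147983/576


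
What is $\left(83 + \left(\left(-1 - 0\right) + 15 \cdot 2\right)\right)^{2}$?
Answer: $12544$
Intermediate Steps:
$\left(83 + \left(\left(-1 - 0\right) + 15 \cdot 2\right)\right)^{2} = \left(83 + \left(\left(-1 + 0\right) + 30\right)\right)^{2} = \left(83 + \left(-1 + 30\right)\right)^{2} = \left(83 + 29\right)^{2} = 112^{2} = 12544$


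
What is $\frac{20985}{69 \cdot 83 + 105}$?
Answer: $\frac{6995}{1944} \approx 3.5983$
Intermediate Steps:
$\frac{20985}{69 \cdot 83 + 105} = \frac{20985}{5727 + 105} = \frac{20985}{5832} = 20985 \cdot \frac{1}{5832} = \frac{6995}{1944}$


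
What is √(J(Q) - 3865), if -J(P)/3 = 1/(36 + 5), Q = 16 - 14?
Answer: 2*I*√1624297/41 ≈ 62.17*I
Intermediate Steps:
Q = 2
J(P) = -3/41 (J(P) = -3/(36 + 5) = -3/41)
√(J(Q) - 3865) = √(-3/41 - 3865) = √(-158468/41) = 2*I*√1624297/41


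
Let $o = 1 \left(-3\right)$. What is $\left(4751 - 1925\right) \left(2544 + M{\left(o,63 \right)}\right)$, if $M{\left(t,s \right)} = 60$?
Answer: $7358904$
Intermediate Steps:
$o = -3$
$\left(4751 - 1925\right) \left(2544 + M{\left(o,63 \right)}\right) = \left(4751 - 1925\right) \left(2544 + 60\right) = 2826 \cdot 2604 = 7358904$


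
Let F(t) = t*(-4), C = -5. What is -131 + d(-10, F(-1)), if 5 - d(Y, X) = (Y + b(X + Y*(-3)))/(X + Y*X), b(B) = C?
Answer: -1517/12 ≈ -126.42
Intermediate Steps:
b(B) = -5
F(t) = -4*t
d(Y, X) = 5 - (-5 + Y)/(X + X*Y) (d(Y, X) = 5 - (Y - 5)/(X + Y*X) = 5 - (-5 + Y)/(X + X*Y))
-131 + d(-10, F(-1)) = -131 + (5 - 1*(-10) + 5*(-4*(-1)) + 5*(-4*(-1))*(-10))/(((-4*(-1)))*(1 - 10)) = -131 + (5 + 10 + 5*4 + 5*4*(-10))/(4*(-9)) = -131 + (¼)*(-⅑)*(5 + 10 + 20 - 200) = -131 + (¼)*(-⅑)*(-165) = -131 + 55/12 = -1517/12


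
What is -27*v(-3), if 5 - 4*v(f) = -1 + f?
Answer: -243/4 ≈ -60.750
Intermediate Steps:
v(f) = 3/2 - f/4 (v(f) = 5/4 - (-1 + f)/4 = 5/4 + (¼ - f/4) = 3/2 - f/4)
-27*v(-3) = -27*(3/2 - ¼*(-3)) = -27*(3/2 + ¾) = -27*9/4 = -243/4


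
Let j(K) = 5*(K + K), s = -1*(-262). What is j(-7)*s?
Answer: -18340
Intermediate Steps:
s = 262
j(K) = 10*K (j(K) = 5*(2*K) = 10*K)
j(-7)*s = (10*(-7))*262 = -70*262 = -18340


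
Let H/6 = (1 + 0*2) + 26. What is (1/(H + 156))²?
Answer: 1/101124 ≈ 9.8888e-6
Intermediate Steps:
H = 162 (H = 6*((1 + 0*2) + 26) = 6*((1 + 0) + 26) = 6*(1 + 26) = 6*27 = 162)
(1/(H + 156))² = (1/(162 + 156))² = (1/318)² = 1/101124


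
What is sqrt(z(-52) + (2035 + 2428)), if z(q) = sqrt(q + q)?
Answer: sqrt(4463 + 2*I*sqrt(26)) ≈ 66.806 + 0.0763*I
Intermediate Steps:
z(q) = sqrt(2)*sqrt(q) (z(q) = sqrt(2*q) = sqrt(2)*sqrt(q))
sqrt(z(-52) + (2035 + 2428)) = sqrt(sqrt(2)*sqrt(-52) + (2035 + 2428)) = sqrt(sqrt(2)*(2*I*sqrt(13)) + 4463) = sqrt(2*I*sqrt(26) + 4463) = sqrt(4463 + 2*I*sqrt(26))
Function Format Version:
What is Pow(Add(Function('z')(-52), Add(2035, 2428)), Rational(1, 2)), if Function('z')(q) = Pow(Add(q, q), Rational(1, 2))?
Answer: Pow(Add(4463, Mul(2, I, Pow(26, Rational(1, 2)))), Rational(1, 2)) ≈ Add(66.806, Mul(0.0763, I))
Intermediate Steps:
Function('z')(q) = Mul(Pow(2, Rational(1, 2)), Pow(q, Rational(1, 2))) (Function('z')(q) = Pow(Mul(2, q), Rational(1, 2)) = Mul(Pow(2, Rational(1, 2)), Pow(q, Rational(1, 2))))
Pow(Add(Function('z')(-52), Add(2035, 2428)), Rational(1, 2)) = Pow(Add(Mul(Pow(2, Rational(1, 2)), Pow(-52, Rational(1, 2))), Add(2035, 2428)), Rational(1, 2)) = Pow(Add(Mul(Pow(2, Rational(1, 2)), Mul(2, I, Pow(13, Rational(1, 2)))), 4463), Rational(1, 2)) = Pow(Add(Mul(2, I, Pow(26, Rational(1, 2))), 4463), Rational(1, 2)) = Pow(Add(4463, Mul(2, I, Pow(26, Rational(1, 2)))), Rational(1, 2))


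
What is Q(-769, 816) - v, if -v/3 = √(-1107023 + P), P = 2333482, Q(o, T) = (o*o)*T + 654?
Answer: 482551230 + 3*√1226459 ≈ 4.8255e+8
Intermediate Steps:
Q(o, T) = 654 + T*o² (Q(o, T) = o²*T + 654 = T*o² + 654 = 654 + T*o²)
v = -3*√1226459 (v = -3*√(-1107023 + 2333482) = -3*√1226459 ≈ -3322.4)
Q(-769, 816) - v = (654 + 816*(-769)²) - (-3)*√1226459 = (654 + 816*591361) + 3*√1226459 = (654 + 482550576) + 3*√1226459 = 482551230 + 3*√1226459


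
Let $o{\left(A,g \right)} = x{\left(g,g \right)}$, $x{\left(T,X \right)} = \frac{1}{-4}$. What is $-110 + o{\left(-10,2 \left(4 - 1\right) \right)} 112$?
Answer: $-138$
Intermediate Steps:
$x{\left(T,X \right)} = - \frac{1}{4}$
$o{\left(A,g \right)} = - \frac{1}{4}$
$-110 + o{\left(-10,2 \left(4 - 1\right) \right)} 112 = -110 - 28 = -138$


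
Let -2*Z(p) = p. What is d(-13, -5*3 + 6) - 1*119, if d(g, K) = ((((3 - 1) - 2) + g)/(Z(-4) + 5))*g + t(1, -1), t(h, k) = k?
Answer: -671/7 ≈ -95.857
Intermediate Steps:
Z(p) = -p/2
d(g, K) = -1 + g²/7 (d(g, K) = ((((3 - 1) - 2) + g)/(-½*(-4) + 5))*g - 1 = (((2 - 2) + g)/(2 + 5))*g - 1 = ((0 + g)/7)*g - 1 = (g*(⅐))*g - 1 = (g/7)*g - 1 = g²/7 - 1 = -1 + g²/7)
d(-13, -5*3 + 6) - 1*119 = (-1 + (⅐)*(-13)²) - 1*119 = (-1 + (⅐)*169) - 119 = (-1 + 169/7) - 119 = 162/7 - 119 = -671/7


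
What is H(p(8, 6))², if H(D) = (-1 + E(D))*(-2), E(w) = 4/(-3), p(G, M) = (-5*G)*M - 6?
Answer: 196/9 ≈ 21.778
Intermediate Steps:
p(G, M) = -6 - 5*G*M (p(G, M) = -5*G*M - 6 = -6 - 5*G*M)
E(w) = -4/3 (E(w) = 4*(-⅓) = -4/3)
H(D) = 14/3 (H(D) = (-1 - 4/3)*(-2) = -7/3*(-2) = 14/3)
H(p(8, 6))² = (14/3)² = 196/9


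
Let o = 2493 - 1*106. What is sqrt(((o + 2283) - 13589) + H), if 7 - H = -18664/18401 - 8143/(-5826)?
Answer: I*sqrt(102427759398302451966)/107204226 ≈ 94.405*I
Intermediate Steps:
o = 2387 (o = 2493 - 106 = 2387)
H = 709326703/107204226 (H = 7 - (-18664/18401 - 8143/(-5826)) = 7 - (-18664*1/18401 - 8143*(-1/5826)) = 7 - (-18664/18401 + 8143/5826) = 7 - 1*41102879/107204226 = 7 - 41102879/107204226 = 709326703/107204226 ≈ 6.6166)
sqrt(((o + 2283) - 13589) + H) = sqrt(((2387 + 2283) - 13589) + 709326703/107204226) = sqrt((4670 - 13589) + 709326703/107204226) = sqrt(-8919 + 709326703/107204226) = sqrt(-955445164991/107204226) = I*sqrt(102427759398302451966)/107204226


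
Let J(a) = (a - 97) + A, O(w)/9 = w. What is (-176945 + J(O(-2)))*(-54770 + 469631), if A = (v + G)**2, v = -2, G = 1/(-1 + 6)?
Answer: -1836348612759/25 ≈ -7.3454e+10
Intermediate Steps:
O(w) = 9*w
G = 1/5 ≈ 0.20000
A = 81/25 (A = (-2 + 1/5)**2 = (-9/5)**2 = 81/25 ≈ 3.2400)
J(a) = -2344/25 + a (J(a) = (a - 97) + 81/25 = (-97 + a) + 81/25 = -2344/25 + a)
(-176945 + J(O(-2)))*(-54770 + 469631) = (-176945 + (-2344/25 + 9*(-2)))*(-54770 + 469631) = (-176945 + (-2344/25 - 18))*414861 = (-176945 - 2794/25)*414861 = -4426419/25*414861 = -1836348612759/25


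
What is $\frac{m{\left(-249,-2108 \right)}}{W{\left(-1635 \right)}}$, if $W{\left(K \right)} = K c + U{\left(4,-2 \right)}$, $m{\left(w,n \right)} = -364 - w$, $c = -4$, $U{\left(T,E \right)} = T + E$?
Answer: $- \frac{115}{6542} \approx -0.017579$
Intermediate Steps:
$U{\left(T,E \right)} = E + T$
$W{\left(K \right)} = 2 - 4 K$ ($W{\left(K \right)} = K \left(-4\right) + \left(-2 + 4\right) = - 4 K + 2 = 2 - 4 K$)
$\frac{m{\left(-249,-2108 \right)}}{W{\left(-1635 \right)}} = \frac{-364 - -249}{2 - -6540} = \frac{-364 + 249}{2 + 6540} = - \frac{115}{6542}$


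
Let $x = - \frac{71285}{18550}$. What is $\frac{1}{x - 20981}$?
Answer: $- \frac{70}{1468939} \approx -4.7653 \cdot 10^{-5}$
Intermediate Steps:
$x = - \frac{269}{70}$ ($x = \left(-71285\right) \frac{1}{18550} = - \frac{269}{70} \approx -3.8429$)
$\frac{1}{x - 20981} = \frac{1}{- \frac{269}{70} - 20981} = \frac{1}{- \frac{1468939}{70}} = - \frac{70}{1468939}$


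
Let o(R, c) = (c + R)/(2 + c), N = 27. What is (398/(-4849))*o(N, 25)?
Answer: -1592/10071 ≈ -0.15808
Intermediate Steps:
o(R, c) = (R + c)/(2 + c)
(398/(-4849))*o(N, 25) = (398/(-4849))*((27 + 25)/(2 + 25)) = (398*(-1/4849))*(52/27) = -398*52/130923 = -398/4849*52/27 = -1592/10071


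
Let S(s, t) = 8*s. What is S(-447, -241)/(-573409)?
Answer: 3576/573409 ≈ 0.0062364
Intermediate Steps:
S(-447, -241)/(-573409) = (8*(-447))/(-573409) = -3576*(-1/573409) = 3576/573409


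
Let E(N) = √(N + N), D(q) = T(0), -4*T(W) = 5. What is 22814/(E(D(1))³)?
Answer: 45628*I*√10/25 ≈ 5771.5*I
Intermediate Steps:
T(W) = -5/4 (T(W) = -¼*5 = -5/4)
D(q) = -5/4
E(N) = √2*√N (E(N) = √(2*N) = √2*√N)
22814/(E(D(1))³) = 22814/((√2*√(-5/4))³) = 22814/((√2*(I*√5/2))³) = 22814/((I*√10/2)³) = 22814/((-5*I*√10/4)) = 22814*(2*I*√10/25) = 45628*I*√10/25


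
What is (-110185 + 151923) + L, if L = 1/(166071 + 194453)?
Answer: 15047550713/360524 ≈ 41738.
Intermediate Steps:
L = 1/360524 ≈ 2.7737e-6
(-110185 + 151923) + L = (-110185 + 151923) + 1/360524 = 41738 + 1/360524 = 15047550713/360524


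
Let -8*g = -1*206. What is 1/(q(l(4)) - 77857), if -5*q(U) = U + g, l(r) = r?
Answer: -20/1557259 ≈ -1.2843e-5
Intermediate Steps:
g = 103/4 (g = -(-1)*206/8 = -⅛*(-206) = 103/4 ≈ 25.750)
q(U) = -103/20 - U/5 (q(U) = -(U + 103/4)/5 = -(103/4 + U)/5 = -103/20 - U/5)
1/(q(l(4)) - 77857) = 1/((-103/20 - ⅕*4) - 77857) = 1/((-103/20 - ⅘) - 77857) = 1/(-119/20 - 77857) = 1/(-1557259/20) = -20/1557259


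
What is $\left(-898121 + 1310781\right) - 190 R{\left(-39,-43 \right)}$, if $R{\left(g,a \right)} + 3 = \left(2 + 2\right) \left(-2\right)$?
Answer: $414750$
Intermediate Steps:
$R{\left(g,a \right)} = -11$ ($R{\left(g,a \right)} = -3 + \left(2 + 2\right) \left(-2\right) = -3 + 4 \left(-2\right) = -3 - 8 = -11$)
$\left(-898121 + 1310781\right) - 190 R{\left(-39,-43 \right)} = \left(-898121 + 1310781\right) - -2090 = 412660 + 2090 = 414750$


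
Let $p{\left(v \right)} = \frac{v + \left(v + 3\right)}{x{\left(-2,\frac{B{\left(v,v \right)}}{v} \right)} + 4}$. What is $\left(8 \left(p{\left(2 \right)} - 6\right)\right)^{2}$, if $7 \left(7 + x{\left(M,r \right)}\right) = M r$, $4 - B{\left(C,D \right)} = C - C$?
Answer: $\frac{2534464}{625} \approx 4055.1$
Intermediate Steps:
$B{\left(C,D \right)} = 4$ ($B{\left(C,D \right)} = 4 - \left(C - C\right) = 4 - 0 = 4 + 0 = 4$)
$x{\left(M,r \right)} = -7 + \frac{M r}{7}$
$p{\left(v \right)} = \frac{3 + 2 v}{-3 - \frac{8}{7 v}}$ ($p{\left(v \right)} = \frac{v + \left(v + 3\right)}{\left(-7 + \frac{1}{7} \left(-2\right) \frac{4}{v}\right) + 4} = \frac{v + \left(3 + v\right)}{\left(-7 - \frac{8}{7 v}\right) + 4} = \frac{3 + 2 v}{-3 - \frac{8}{7 v}}$)
$\left(8 \left(p{\left(2 \right)} - 6\right)\right)^{2} = \left(8 \left(\left(-7\right) 2 \frac{1}{8 + 21 \cdot 2} \left(3 + 2 \cdot 2\right) - 6\right)\right)^{2} = \left(8 \left(\left(-7\right) 2 \frac{1}{8 + 42} \left(3 + 4\right) - 6\right)\right)^{2} = \left(8 \left(\left(-7\right) 2 \cdot \frac{1}{50} \cdot 7 - 6\right)\right)^{2} = \left(8 \left(- \frac{49}{25} - 6\right)\right)^{2} = \left(8 \left(- \frac{199}{25}\right)\right)^{2} = \left(- \frac{1592}{25}\right)^{2} = \frac{2534464}{625}$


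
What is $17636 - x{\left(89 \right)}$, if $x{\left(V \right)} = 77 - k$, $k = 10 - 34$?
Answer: $17535$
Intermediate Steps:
$k = -24$
$x{\left(V \right)} = 101$ ($x{\left(V \right)} = 77 - -24 = 77 + 24 = 101$)
$17636 - x{\left(89 \right)} = 17636 - 101 = 17535$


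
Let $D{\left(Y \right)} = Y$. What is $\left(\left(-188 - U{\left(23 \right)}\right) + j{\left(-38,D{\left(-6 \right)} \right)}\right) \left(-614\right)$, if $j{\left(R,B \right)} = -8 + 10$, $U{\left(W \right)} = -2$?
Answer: $112976$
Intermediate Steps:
$j{\left(R,B \right)} = 2$
$\left(\left(-188 - U{\left(23 \right)}\right) + j{\left(-38,D{\left(-6 \right)} \right)}\right) \left(-614\right) = \left(\left(-188 - -2\right) + 2\right) \left(-614\right) = \left(\left(-188 + 2\right) + 2\right) \left(-614\right) = \left(-186 + 2\right) \left(-614\right) = \left(-184\right) \left(-614\right) = 112976$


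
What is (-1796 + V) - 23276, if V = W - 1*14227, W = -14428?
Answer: -53727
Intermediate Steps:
V = -28655 (V = -14428 - 1*14227 = -14428 - 14227 = -28655)
(-1796 + V) - 23276 = (-1796 - 28655) - 23276 = -30451 - 23276 = -53727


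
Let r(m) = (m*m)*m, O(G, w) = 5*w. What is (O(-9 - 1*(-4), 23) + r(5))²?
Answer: 57600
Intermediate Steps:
r(m) = m³ (r(m) = m²*m = m³)
(O(-9 - 1*(-4), 23) + r(5))² = (5*23 + 5³)² = (115 + 125)² = 240² = 57600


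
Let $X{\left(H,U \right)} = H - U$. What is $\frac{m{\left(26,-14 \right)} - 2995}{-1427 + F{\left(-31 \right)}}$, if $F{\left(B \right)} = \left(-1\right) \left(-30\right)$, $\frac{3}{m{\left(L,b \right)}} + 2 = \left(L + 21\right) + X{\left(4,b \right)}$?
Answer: $\frac{62894}{29337} \approx 2.1438$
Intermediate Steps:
$m{\left(L,b \right)} = \frac{3}{23 + L - b}$ ($m{\left(L,b \right)} = \frac{3}{-2 - \left(-25 + b - L\right)} = \frac{3}{-2 + \left(25 + L - b\right)} = \frac{3}{23 + L - b}$)
$F{\left(B \right)} = 30$
$\frac{m{\left(26,-14 \right)} - 2995}{-1427 + F{\left(-31 \right)}} = \frac{\frac{3}{23 + 26 - -14} - 2995}{-1427 + 30} = \frac{\frac{3}{23 + 26 + 14} - 2995}{-1397} = \left(\frac{3}{63} - 2995\right) \left(- \frac{1}{1397}\right) = \left(3 \cdot \frac{1}{63} - 2995\right) \left(- \frac{1}{1397}\right) = \left(\frac{1}{21} - 2995\right) \left(- \frac{1}{1397}\right) = \left(- \frac{62894}{21}\right) \left(- \frac{1}{1397}\right) = \frac{62894}{29337}$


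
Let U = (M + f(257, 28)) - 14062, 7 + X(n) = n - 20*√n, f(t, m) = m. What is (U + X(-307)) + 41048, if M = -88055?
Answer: -61355 - 20*I*√307 ≈ -61355.0 - 350.43*I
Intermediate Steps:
X(n) = -7 + n - 20*√n (X(n) = -7 + (n - 20*√n) = -7 + n - 20*√n)
U = -102089 (U = (-88055 + 28) - 14062 = -88027 - 14062 = -102089)
(U + X(-307)) + 41048 = (-102089 + (-7 - 307 - 20*I*√307)) + 41048 = (-102089 + (-314 - 20*I*√307)) + 41048 = (-102403 - 20*I*√307) + 41048 = -61355 - 20*I*√307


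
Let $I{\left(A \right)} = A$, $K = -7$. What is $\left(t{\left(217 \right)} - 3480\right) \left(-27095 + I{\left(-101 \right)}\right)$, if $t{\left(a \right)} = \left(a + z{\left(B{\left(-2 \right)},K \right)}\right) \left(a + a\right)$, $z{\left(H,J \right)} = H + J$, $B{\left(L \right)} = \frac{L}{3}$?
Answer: $- \frac{7128397952}{3} \approx -2.3761 \cdot 10^{9}$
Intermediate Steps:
$B{\left(L \right)} = \frac{L}{3}$ ($B{\left(L \right)} = L \frac{1}{3} = \frac{L}{3}$)
$t{\left(a \right)} = 2 a \left(- \frac{23}{3} + a\right)$ ($t{\left(a \right)} = \left(a + \left(\frac{1}{3} \left(-2\right) - 7\right)\right) \left(a + a\right) = \left(a - \frac{23}{3}\right) 2 a = \left(- \frac{23}{3} + a\right) 2 a = 2 a \left(- \frac{23}{3} + a\right)$)
$\left(t{\left(217 \right)} - 3480\right) \left(-27095 + I{\left(-101 \right)}\right) = \left(\frac{2}{3} \cdot 217 \left(-23 + 3 \cdot 217\right) - 3480\right) \left(-27095 - 101\right) = \left(\frac{2}{3} \cdot 217 \left(-23 + 651\right) - 3480\right) \left(-27196\right) = \left(\frac{2}{3} \cdot 217 \cdot 628 - 3480\right) \left(-27196\right) = \left(\frac{272552}{3} - 3480\right) \left(-27196\right) = \frac{262112}{3} \left(-27196\right) = - \frac{7128397952}{3}$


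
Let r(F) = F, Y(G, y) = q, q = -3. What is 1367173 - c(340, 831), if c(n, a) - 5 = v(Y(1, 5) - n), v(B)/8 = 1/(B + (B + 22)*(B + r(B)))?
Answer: 300589657976/219863 ≈ 1.3672e+6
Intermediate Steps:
Y(G, y) = -3
v(B) = 8/(B + 2*B*(22 + B)) (v(B) = 8/(B + (B + 22)*(B + B)) = 8/(B + (22 + B)*(2*B)) = 8/(B + 2*B*(22 + B)))
c(n, a) = 5 + 8/((-3 - n)*(39 - 2*n)) (c(n, a) = 5 + 8/((-3 - n)*(45 + 2*(-3 - n))) = 5 + 8/((-3 - n)*(45 + (-6 - 2*n))) = 5 + 8/((-3 - n)*(39 - 2*n)))
1367173 - c(340, 831) = 1367173 - (-577 - 165*340 + 10*340**2)/(-117 - 33*340 + 2*340**2) = 1367173 - (-577 - 56100 + 10*115600)/(-117 - 11220 + 2*115600) = 1367173 - (-577 - 56100 + 1156000)/(-117 - 11220 + 231200) = 1367173 - 1099323/219863 = 300589657976/219863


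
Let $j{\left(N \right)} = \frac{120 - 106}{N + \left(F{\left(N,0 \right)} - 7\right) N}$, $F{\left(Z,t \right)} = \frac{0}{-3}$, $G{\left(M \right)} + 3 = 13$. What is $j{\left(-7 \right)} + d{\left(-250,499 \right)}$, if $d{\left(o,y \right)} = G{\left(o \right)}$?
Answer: $\frac{31}{3} \approx 10.333$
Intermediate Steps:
$G{\left(M \right)} = 10$ ($G{\left(M \right)} = -3 + 13 = 10$)
$d{\left(o,y \right)} = 10$
$F{\left(Z,t \right)} = 0$ ($F{\left(Z,t \right)} = 0 \left(- \frac{1}{3}\right) = 0$)
$j{\left(N \right)} = - \frac{7}{3 N}$ ($j{\left(N \right)} = \frac{120 - 106}{N + \left(0 - 7\right) N} = \frac{14}{N - 7 N} = \frac{14}{\left(-6\right) N} = 14 \left(- \frac{1}{6 N}\right) = - \frac{7}{3 N}$)
$j{\left(-7 \right)} + d{\left(-250,499 \right)} = - \frac{7}{3 \left(-7\right)} + 10 = \left(- \frac{7}{3}\right) \left(- \frac{1}{7}\right) + 10 = \frac{1}{3} + 10 = \frac{31}{3}$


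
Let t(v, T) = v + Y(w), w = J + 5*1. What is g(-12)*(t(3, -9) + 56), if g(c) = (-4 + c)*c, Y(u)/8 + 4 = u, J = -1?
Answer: 11328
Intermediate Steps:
w = 4 (w = -1 + 5*1 = -1 + 5 = 4)
Y(u) = -32 + 8*u
t(v, T) = v (t(v, T) = v + (-32 + 8*4) = v + (-32 + 32) = v + 0 = v)
g(c) = c*(-4 + c)
g(-12)*(t(3, -9) + 56) = (-12*(-4 - 12))*(3 + 56) = -12*(-16)*59 = 192*59 = 11328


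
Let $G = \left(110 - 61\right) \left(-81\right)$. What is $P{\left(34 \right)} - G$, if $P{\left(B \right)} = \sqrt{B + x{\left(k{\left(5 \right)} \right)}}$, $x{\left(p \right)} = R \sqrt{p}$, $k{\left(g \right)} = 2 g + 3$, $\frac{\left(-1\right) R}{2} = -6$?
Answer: $3969 + \sqrt{34 + 12 \sqrt{13}} \approx 3977.8$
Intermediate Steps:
$R = 12$ ($R = \left(-2\right) \left(-6\right) = 12$)
$k{\left(g \right)} = 3 + 2 g$
$x{\left(p \right)} = 12 \sqrt{p}$
$G = -3969$ ($G = 49 \left(-81\right) = -3969$)
$P{\left(B \right)} = \sqrt{B + 12 \sqrt{13}}$ ($P{\left(B \right)} = \sqrt{B + 12 \sqrt{3 + 2 \cdot 5}} = \sqrt{B + 12 \sqrt{3 + 10}} = \sqrt{B + 12 \sqrt{13}}$)
$P{\left(34 \right)} - G = \sqrt{34 + 12 \sqrt{13}} - -3969 = \sqrt{34 + 12 \sqrt{13}} + 3969 = 3969 + \sqrt{34 + 12 \sqrt{13}}$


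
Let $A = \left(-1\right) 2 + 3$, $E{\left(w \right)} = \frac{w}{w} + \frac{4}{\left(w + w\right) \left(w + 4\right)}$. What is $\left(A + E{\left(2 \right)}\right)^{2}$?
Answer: $\frac{169}{36} \approx 4.6944$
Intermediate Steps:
$E{\left(w \right)} = 1 + \frac{2}{w \left(4 + w\right)}$ ($E{\left(w \right)} = 1 + \frac{4}{2 w \left(4 + w\right)} = 1 + 4 \frac{1}{2 w \left(4 + w\right)} = 1 + \frac{2}{w \left(4 + w\right)}$)
$A = 1$ ($A = -2 + 3 = 1$)
$\left(A + E{\left(2 \right)}\right)^{2} = \left(1 + \frac{2 + 2^{2} + 4 \cdot 2}{2 \left(4 + 2\right)}\right)^{2} = \left(1 + \frac{2 + 4 + 8}{2 \cdot 6}\right)^{2} = \left(1 + \frac{1}{2} \cdot \frac{1}{6} \cdot 14\right)^{2} = \left(1 + \frac{7}{6}\right)^{2} = \left(\frac{13}{6}\right)^{2} = \frac{169}{36}$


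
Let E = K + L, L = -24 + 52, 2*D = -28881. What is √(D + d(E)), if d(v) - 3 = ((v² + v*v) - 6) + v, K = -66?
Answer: I*√46374/2 ≈ 107.67*I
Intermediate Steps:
D = -28881/2 (D = (½)*(-28881) = -28881/2 ≈ -14441.)
L = 28
E = -38 (E = -66 + 28 = -38)
d(v) = -3 + v + 2*v² (d(v) = 3 + (((v² + v*v) - 6) + v) = 3 + (((v² + v²) - 6) + v) = 3 + ((2*v² - 6) + v) = 3 + ((-6 + 2*v²) + v) = 3 + (-6 + v + 2*v²) = -3 + v + 2*v²)
√(D + d(E)) = √(-28881/2 + (-3 - 38 + 2*(-38)²)) = √(-28881/2 + (-3 - 38 + 2*1444)) = √(-28881/2 + (-3 - 38 + 2888)) = √(-28881/2 + 2847) = √(-23187/2) = I*√46374/2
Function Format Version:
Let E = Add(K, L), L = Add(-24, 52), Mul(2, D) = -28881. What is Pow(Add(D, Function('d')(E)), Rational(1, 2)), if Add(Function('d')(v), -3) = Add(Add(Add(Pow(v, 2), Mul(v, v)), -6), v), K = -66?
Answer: Mul(Rational(1, 2), I, Pow(46374, Rational(1, 2))) ≈ Mul(107.67, I)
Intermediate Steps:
D = Rational(-28881, 2) (D = Mul(Rational(1, 2), -28881) = Rational(-28881, 2) ≈ -14441.)
L = 28
E = -38 (E = Add(-66, 28) = -38)
Function('d')(v) = Add(-3, v, Mul(2, Pow(v, 2))) (Function('d')(v) = Add(3, Add(Add(Add(Pow(v, 2), Mul(v, v)), -6), v)) = Add(3, Add(Add(Add(Pow(v, 2), Pow(v, 2)), -6), v)) = Add(3, Add(Add(Mul(2, Pow(v, 2)), -6), v)) = Add(3, Add(Add(-6, Mul(2, Pow(v, 2))), v)) = Add(3, Add(-6, v, Mul(2, Pow(v, 2)))) = Add(-3, v, Mul(2, Pow(v, 2))))
Pow(Add(D, Function('d')(E)), Rational(1, 2)) = Pow(Add(Rational(-28881, 2), Add(-3, -38, Mul(2, Pow(-38, 2)))), Rational(1, 2)) = Pow(Add(Rational(-28881, 2), Add(-3, -38, Mul(2, 1444))), Rational(1, 2)) = Pow(Add(Rational(-28881, 2), Add(-3, -38, 2888)), Rational(1, 2)) = Pow(Add(Rational(-28881, 2), 2847), Rational(1, 2)) = Pow(Rational(-23187, 2), Rational(1, 2)) = Mul(Rational(1, 2), I, Pow(46374, Rational(1, 2)))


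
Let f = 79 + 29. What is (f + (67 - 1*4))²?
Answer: 29241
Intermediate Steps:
f = 108
(f + (67 - 1*4))² = (108 + (67 - 1*4))² = (108 + (67 - 4))² = (108 + 63)² = 171² = 29241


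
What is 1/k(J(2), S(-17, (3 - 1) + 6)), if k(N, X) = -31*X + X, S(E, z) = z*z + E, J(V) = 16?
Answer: -1/1410 ≈ -0.00070922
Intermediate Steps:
S(E, z) = E + z² (S(E, z) = z² + E = E + z²)
k(N, X) = -30*X
1/k(J(2), S(-17, (3 - 1) + 6)) = 1/(-30*(-17 + ((3 - 1) + 6)²)) = 1/(-30*(-17 + (2 + 6)²)) = 1/(-30*(-17 + 8²)) = 1/(-30*(-17 + 64)) = 1/(-30*47) = 1/(-1410) = -1/1410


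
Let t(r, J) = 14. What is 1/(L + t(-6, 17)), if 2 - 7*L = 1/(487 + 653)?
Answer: 7980/113999 ≈ 0.070001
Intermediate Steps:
L = 2279/7980 (L = 2/7 - 1/(7*(487 + 653)) = 2/7 - 1/7/1140 = 2/7 - 1/7*1/1140 = 2/7 - 1/7980 = 2279/7980 ≈ 0.28559)
1/(L + t(-6, 17)) = 1/(2279/7980 + 14) = 1/(113999/7980) = 7980/113999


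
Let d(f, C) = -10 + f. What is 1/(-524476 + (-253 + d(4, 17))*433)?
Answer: -1/636623 ≈ -1.5708e-6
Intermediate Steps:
1/(-524476 + (-253 + d(4, 17))*433) = 1/(-524476 + (-253 + (-10 + 4))*433) = 1/(-524476 + (-253 - 6)*433) = 1/(-524476 - 259*433) = 1/(-524476 - 112147) = 1/(-636623) = -1/636623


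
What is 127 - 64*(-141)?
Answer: 9151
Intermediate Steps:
127 - 64*(-141) = 127 + 9024 = 9151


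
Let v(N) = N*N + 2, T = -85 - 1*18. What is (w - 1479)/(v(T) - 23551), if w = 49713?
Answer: -24117/6470 ≈ -3.7275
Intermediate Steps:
T = -103 (T = -85 - 18 = -103)
v(N) = 2 + N² (v(N) = N² + 2 = 2 + N²)
(w - 1479)/(v(T) - 23551) = (49713 - 1479)/((2 + (-103)²) - 23551) = 48234/((2 + 10609) - 23551) = 48234/(10611 - 23551) = 48234/(-12940) = 48234*(-1/12940) = -24117/6470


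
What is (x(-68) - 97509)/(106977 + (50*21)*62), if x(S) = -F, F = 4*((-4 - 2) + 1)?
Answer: -97489/172077 ≈ -0.56654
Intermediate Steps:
F = -20 (F = 4*(-6 + 1) = 4*(-5) = -20)
x(S) = 20 (x(S) = -1*(-20) = 20)
(x(-68) - 97509)/(106977 + (50*21)*62) = (20 - 97509)/(106977 + (50*21)*62) = -97489/(106977 + 1050*62) = -97489/(106977 + 65100) = -97489/172077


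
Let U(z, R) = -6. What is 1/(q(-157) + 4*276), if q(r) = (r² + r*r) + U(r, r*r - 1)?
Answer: 1/50396 ≈ 1.9843e-5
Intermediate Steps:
q(r) = -6 + 2*r² (q(r) = (r² + r*r) - 6 = (r² + r²) - 6 = 2*r² - 6 = -6 + 2*r²)
1/(q(-157) + 4*276) = 1/((-6 + 2*(-157)²) + 4*276) = 1/((-6 + 2*24649) + 1104) = 1/((-6 + 49298) + 1104) = 1/(49292 + 1104) = 1/50396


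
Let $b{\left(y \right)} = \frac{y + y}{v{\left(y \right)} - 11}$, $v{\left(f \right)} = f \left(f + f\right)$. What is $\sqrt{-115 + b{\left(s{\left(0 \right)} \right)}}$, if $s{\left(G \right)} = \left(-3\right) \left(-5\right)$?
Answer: $\frac{i \sqrt{22149745}}{439} \approx 10.721 i$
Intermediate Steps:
$v{\left(f \right)} = 2 f^{2}$ ($v{\left(f \right)} = f 2 f = 2 f^{2}$)
$s{\left(G \right)} = 15$
$b{\left(y \right)} = \frac{2 y}{-11 + 2 y^{2}}$ ($b{\left(y \right)} = \frac{y + y}{2 y^{2} - 11} = \frac{2 y}{-11 + 2 y^{2}}$)
$\sqrt{-115 + b{\left(s{\left(0 \right)} \right)}} = \sqrt{-115 + 2 \cdot 15 \frac{1}{-11 + 2 \cdot 15^{2}}} = \sqrt{-115 + 2 \cdot 15 \frac{1}{-11 + 2 \cdot 225}} = \sqrt{-115 + 2 \cdot 15 \frac{1}{-11 + 450}} = \sqrt{-115 + 2 \cdot 15 \cdot \frac{1}{439}} = \sqrt{-115 + \frac{30}{439}} = \sqrt{- \frac{50455}{439}} = \frac{i \sqrt{22149745}}{439}$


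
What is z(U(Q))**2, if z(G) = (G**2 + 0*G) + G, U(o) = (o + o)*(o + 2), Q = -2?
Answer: 0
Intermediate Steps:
U(o) = 2*o*(2 + o) (U(o) = (2*o)*(2 + o) = 2*o*(2 + o))
z(G) = G + G**2 (z(G) = (G**2 + 0) + G = G**2 + G = G + G**2)
z(U(Q))**2 = ((2*(-2)*(2 - 2))*(1 + 2*(-2)*(2 - 2)))**2 = ((2*(-2)*0)*(1 + 2*(-2)*0))**2 = (0*(1 + 0))**2 = (0*1)**2 = 0**2 = 0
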